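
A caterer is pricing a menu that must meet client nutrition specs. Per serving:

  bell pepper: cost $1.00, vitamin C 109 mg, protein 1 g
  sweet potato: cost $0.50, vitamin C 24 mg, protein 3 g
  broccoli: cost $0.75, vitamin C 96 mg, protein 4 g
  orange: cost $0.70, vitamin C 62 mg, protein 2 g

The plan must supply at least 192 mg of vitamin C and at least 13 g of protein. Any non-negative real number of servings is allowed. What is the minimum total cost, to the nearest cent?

$2.28

For a min-cost LP with two ≥-constraints, a basic feasible solution has at most two positive variables.
bell pepper only: max(192/109, 13/1) = 13 servings → $13.00.
sweet potato only: max(192/24, 13/3) = 8 servings → $4.00.
broccoli only: max(192/96, 13/4) = 3.25 servings → $2.44.
orange only: max(192/62, 13/2) = 6.5 servings → $4.55.
bell pepper + sweet potato with both tight: 0.8713 servings and 4.043 servings → $2.89.
bell pepper + broccoli with both targets exact would need a negative amount; discard.
bell pepper + orange: intersection lies outside the first quadrant.
sweet potato + broccoli with both tight: 2.5 servings and 1.375 servings → $2.28.
sweet potato + orange with both tight: 3.058 servings and 1.913 servings → $2.87.
broccoli + orange with both targets exact would need a negative amount; discard.
The minimum over all feasible corners is $2.28.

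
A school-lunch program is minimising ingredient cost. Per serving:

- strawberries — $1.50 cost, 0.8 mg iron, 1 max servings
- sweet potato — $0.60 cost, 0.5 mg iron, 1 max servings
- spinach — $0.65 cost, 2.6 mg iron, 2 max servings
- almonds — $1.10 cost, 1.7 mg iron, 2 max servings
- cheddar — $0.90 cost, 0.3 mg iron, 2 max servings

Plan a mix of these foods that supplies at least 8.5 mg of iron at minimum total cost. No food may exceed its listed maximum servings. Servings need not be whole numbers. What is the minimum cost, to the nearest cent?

Cost per mg of iron: spinach $0.2500, almonds $0.6471, sweet potato $1.2000, strawberries $1.8750, cheddar $3.0000.
Take 2 servings of spinach: +5.2 mg iron for $1.30 (total $1.30, still need 3.3 mg).
Take 1.941 servings of almonds: +3.3 mg iron for $2.14 (total $3.44, still need 0.0 mg).
Greedy by cheapest-per-mg is optimal for a single linear constraint, so the minimum cost is $3.44.

$3.44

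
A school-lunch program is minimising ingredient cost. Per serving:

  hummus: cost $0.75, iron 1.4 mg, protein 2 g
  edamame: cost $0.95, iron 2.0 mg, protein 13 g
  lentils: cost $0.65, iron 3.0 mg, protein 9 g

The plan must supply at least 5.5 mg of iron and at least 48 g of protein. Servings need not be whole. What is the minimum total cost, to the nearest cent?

With two linear requirements the optimum uses one or two foods; enumerate the corners.
hummus only: max(5.5/1.4, 48/2) = 24 servings → $18.00.
edamame only: max(5.5/2.0, 48/13) = 3.692 servings → $3.51.
lentils only: max(5.5/3.0, 48/9) = 5.333 servings → $3.47.
hummus + edamame: the both-tight solution has a negative serving — not a feasible corner.
hummus + lentils: the both-tight solution has a negative serving — not a feasible corner.
edamame + lentils: the both-tight solution has a negative serving — not a feasible corner.
So the least-cost plan costs $3.47.

$3.47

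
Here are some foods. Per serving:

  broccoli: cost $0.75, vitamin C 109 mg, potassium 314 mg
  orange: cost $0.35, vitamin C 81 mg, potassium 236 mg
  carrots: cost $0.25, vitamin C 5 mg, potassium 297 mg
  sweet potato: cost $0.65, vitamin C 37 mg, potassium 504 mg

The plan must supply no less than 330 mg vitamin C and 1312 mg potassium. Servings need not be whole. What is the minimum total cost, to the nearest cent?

An LP optimum is at a vertex; with two nutrient constraints at most two foods are used. Check each candidate.
broccoli only: max(330/109, 1312/314) = 4.178 servings → $3.13.
orange only: max(330/81, 1312/236) = 5.559 servings → $1.95.
carrots only: max(330/5, 1312/297) = 66 servings → $16.50.
sweet potato only: max(330/37, 1312/504) = 8.919 servings → $5.80.
broccoli + orange: the both-tight solution has a negative serving — not a feasible corner.
broccoli + carrots with both tight: 2.969 servings and 1.279 servings → $2.55.
broccoli + sweet potato with both tight: 2.719 servings and 0.9093 servings → $2.63.
orange + carrots with both tight: 3.997 servings and 1.241 servings → $1.71.
orange + sweet potato with both tight: 3.67 servings and 0.8847 servings → $1.86.
carrots + sweet potato: intersection lies outside the first quadrant.
Cheapest feasible corner: $1.71.

$1.71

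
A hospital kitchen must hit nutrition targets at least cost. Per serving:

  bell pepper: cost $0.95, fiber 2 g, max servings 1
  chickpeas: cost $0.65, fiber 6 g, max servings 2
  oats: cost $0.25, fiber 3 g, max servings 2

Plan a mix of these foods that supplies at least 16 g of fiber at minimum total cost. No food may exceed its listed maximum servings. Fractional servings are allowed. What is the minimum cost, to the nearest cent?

$1.58

Cost per g of fiber: oats $0.0833, chickpeas $0.1083, bell pepper $0.4750.
Take 2 servings of oats: +6.0 g fiber for $0.50 (total $0.50, still need 10.0 g).
Take 1.667 servings of chickpeas: +10.0 g fiber for $1.08 (total $1.58, still need 0.0 g).
Filling from the cheapest source first is optimal under one linear minimum: $1.58.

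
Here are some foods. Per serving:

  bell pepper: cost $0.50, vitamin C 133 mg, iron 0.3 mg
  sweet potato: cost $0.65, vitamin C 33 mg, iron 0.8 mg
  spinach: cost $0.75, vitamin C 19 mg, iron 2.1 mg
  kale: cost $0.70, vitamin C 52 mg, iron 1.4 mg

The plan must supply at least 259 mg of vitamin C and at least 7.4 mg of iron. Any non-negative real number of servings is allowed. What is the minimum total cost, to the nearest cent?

Minimising a linear cost over {vitamin C ≥ 259, iron ≥ 7.4, servings ≥ 0} — the optimum is at a vertex, using one or two foods.
bell pepper only: max(259/133, 7.4/0.3) = 24.67 servings → $12.33.
sweet potato only: max(259/33, 7.4/0.8) = 9.25 servings → $6.01.
spinach only: max(259/19, 7.4/2.1) = 13.63 servings → $10.22.
kale only: max(259/52, 7.4/1.4) = 5.286 servings → $3.70.
bell pepper + sweet potato with both targets exact would need a negative amount; discard.
bell pepper + spinach with both tight: 1.474 servings and 3.313 servings → $3.22.
bell pepper + kale with both targets exact would need a negative amount; discard.
sweet potato + spinach with both tight: 7.455 servings and 0.6839 servings → $5.36.
sweet potato + kale: the both-tight solution has a negative serving — not a feasible corner.
spinach + kale with both tight: 0.2688 servings and 4.883 servings → $3.62.
The minimum over all feasible corners is $3.22.

$3.22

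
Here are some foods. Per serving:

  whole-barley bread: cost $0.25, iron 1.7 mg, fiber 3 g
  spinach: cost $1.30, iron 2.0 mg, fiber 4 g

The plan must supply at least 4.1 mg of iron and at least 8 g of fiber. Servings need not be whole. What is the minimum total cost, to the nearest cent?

$0.67

For a min-cost LP with two ≥-constraints, a basic feasible solution has at most two positive variables.
whole-barley bread only: max(4.1/1.7, 8/3) = 2.667 servings → $0.67.
spinach only: max(4.1/2.0, 8/4) = 2.05 servings → $2.67.
whole-barley bread + spinach with both tight: 0.5 servings and 1.625 servings → $2.24.
The minimum over all feasible corners is $0.67.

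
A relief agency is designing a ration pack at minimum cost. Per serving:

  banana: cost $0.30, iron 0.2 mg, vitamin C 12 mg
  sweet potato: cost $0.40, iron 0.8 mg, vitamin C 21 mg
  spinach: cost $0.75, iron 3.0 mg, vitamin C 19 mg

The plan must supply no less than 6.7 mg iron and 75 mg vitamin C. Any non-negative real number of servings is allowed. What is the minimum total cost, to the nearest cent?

$2.08

For a min-cost LP with two ≥-constraints, a basic feasible solution has at most two positive variables.
banana only: max(6.7/0.2, 75/12) = 33.5 servings → $10.05.
sweet potato only: max(6.7/0.8, 75/21) = 8.375 servings → $3.35.
spinach only: max(6.7/3.0, 75/19) = 3.947 servings → $2.96.
banana + sweet potato: intersection lies outside the first quadrant.
banana + spinach with both tight: 3.034 servings and 2.031 servings → $2.43.
sweet potato + spinach with both tight: 2.044 servings and 1.688 servings → $2.08.
The minimum over all feasible corners is $2.08.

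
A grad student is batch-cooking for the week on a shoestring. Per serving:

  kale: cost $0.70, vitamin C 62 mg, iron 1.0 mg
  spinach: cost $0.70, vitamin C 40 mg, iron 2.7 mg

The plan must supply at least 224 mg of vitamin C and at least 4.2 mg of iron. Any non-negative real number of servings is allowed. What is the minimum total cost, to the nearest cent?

Compare the cost at each extreme point of the feasible region.
kale only: max(224/62, 4.2/1.0) = 4.2 servings → $2.94.
spinach only: max(224/40, 4.2/2.7) = 5.6 servings → $3.92.
kale + spinach with both tight: 3.429 servings and 0.2857 servings → $2.60.
The minimum over all feasible corners is $2.60.

$2.60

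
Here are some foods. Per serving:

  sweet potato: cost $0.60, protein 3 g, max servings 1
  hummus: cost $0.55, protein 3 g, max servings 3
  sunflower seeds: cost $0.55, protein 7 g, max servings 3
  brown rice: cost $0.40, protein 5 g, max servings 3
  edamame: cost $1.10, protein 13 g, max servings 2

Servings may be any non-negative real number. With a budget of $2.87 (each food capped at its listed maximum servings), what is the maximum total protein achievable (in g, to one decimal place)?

Protein per dollar: sunflower seeds 12.73, brown rice 12.5, edamame 11.82, hummus 5.455, sweet potato 5.
Take 3 servings of sunflower seeds: spends $1.65, +21.0 g protein (running total 21.0 g).
Take 3 servings of brown rice: spends $1.20, +15.0 g protein (running total 36.0 g).
Take 0.01818 servings of edamame: spends $0.02, +0.2 g protein (running total 36.2 g).
Greedy by best ratio exhausts the cost allowance optimally: 36.2 g.

36.2 g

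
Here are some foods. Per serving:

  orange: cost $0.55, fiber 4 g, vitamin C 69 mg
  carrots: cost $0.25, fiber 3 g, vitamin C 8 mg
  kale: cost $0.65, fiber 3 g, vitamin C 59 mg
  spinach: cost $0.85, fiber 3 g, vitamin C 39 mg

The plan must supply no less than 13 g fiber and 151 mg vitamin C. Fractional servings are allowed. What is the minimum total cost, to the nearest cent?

$1.52

Check every corner: each single food scaled to meet both minima, and each pair solved so both constraints bind.
orange only: max(13/4, 151/69) = 3.25 servings → $1.79.
carrots only: max(13/3, 151/8) = 18.88 servings → $4.72.
kale only: max(13/3, 151/59) = 4.333 servings → $2.82.
spinach only: max(13/3, 151/39) = 4.333 servings → $3.68.
orange + carrots with both tight: 1.994 servings and 1.674 servings → $1.52.
orange + kale with both targets exact would need a negative amount; discard.
orange + spinach with both targets exact would need a negative amount; discard.
carrots + kale with both tight: 2.052 servings and 2.281 servings → $2.00.
carrots + spinach with both tight: 0.5806 servings and 3.753 servings → $3.33.
kale + spinach: intersection lies outside the first quadrant.
The minimum over all feasible corners is $1.52.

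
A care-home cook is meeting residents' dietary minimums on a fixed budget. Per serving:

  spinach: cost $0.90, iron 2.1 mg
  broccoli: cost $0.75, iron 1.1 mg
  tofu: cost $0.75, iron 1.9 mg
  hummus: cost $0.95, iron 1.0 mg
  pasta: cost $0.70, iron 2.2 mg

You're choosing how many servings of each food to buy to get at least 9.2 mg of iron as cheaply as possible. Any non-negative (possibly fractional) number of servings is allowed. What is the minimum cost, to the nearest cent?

Cost per mg of iron: pasta $0.3182, tofu $0.3947, spinach $0.4286, broccoli $0.6818, hummus $0.9500.
With no serving limits, use only pasta: 9.2 mg / 2.2 mg = 4.182 servings × $0.70 = $2.93.

$2.93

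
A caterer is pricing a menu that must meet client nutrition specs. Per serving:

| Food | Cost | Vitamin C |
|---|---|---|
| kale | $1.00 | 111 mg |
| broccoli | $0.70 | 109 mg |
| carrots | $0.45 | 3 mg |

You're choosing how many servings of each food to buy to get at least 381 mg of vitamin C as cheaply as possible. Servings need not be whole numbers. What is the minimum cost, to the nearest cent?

$2.45

Cost per mg of vitamin C: broccoli $0.0064, kale $0.0090, carrots $0.1500.
With no serving limits, use only broccoli: 381 mg / 109 mg = 3.495 servings × $0.70 = $2.45.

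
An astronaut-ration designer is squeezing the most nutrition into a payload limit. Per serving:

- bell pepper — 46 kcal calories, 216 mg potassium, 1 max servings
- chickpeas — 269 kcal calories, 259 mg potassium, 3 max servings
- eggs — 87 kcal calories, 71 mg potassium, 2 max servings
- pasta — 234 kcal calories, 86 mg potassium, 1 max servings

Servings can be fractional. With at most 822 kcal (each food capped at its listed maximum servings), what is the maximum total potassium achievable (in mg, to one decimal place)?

Potassium per kcal: bell pepper 4.696, chickpeas 0.9628, eggs 0.8161, pasta 0.3675.
Take 1 serving of bell pepper: uses 46 kcal, +216.0 mg potassium (running total 216.0 mg).
Take 2.885 servings of chickpeas: uses 776 kcal, +747.2 mg potassium (running total 963.2 mg).
Greedy by best ratio exhausts the calories allowance optimally: 963.2 mg.

963.2 mg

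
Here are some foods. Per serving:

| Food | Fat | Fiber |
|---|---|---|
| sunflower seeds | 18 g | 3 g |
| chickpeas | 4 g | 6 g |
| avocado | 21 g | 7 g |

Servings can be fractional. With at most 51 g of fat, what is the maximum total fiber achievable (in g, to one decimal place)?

Fiber per g fat: chickpeas 1.5, avocado 0.3333, sunflower seeds 0.1667.
With no serving limits, spend the whole fat allowance on chickpeas: 51 g / 4 g × 6 g = 76.5 g.

76.5 g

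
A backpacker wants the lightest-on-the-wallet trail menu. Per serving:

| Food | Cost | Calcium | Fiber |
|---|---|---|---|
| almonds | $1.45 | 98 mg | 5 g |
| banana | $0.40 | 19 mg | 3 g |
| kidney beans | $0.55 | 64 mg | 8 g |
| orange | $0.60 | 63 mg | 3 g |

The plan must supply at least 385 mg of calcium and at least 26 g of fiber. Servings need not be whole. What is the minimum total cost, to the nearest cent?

An LP optimum is at a vertex; with two nutrient constraints at most two foods are used. Check each candidate.
almonds only: max(385/98, 26/5) = 5.2 servings → $7.54.
banana only: max(385/19, 26/3) = 20.26 servings → $8.11.
kidney beans only: max(385/64, 26/8) = 6.016 servings → $3.31.
orange only: max(385/63, 26/3) = 8.667 servings → $5.20.
almonds + banana with both tight: 3.322 servings and 3.131 servings → $6.07.
almonds + kidney beans with both tight: 3.052 servings and 1.343 servings → $5.16.
almonds + orange: intersection lies outside the first quadrant.
banana + kidney beans with both targets exact would need a negative amount; discard.
banana + orange with both tight: 3.659 servings and 5.008 servings → $4.47.
kidney beans + orange with both tight: 1.548 servings and 4.538 servings → $3.57.
Cheapest feasible corner: $3.31.

$3.31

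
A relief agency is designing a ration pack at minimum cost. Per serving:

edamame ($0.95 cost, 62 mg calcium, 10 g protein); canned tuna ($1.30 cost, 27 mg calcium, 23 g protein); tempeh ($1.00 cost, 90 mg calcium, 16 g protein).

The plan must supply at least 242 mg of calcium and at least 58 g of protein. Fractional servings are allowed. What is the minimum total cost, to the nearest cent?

edamame only: max(242/62, 58/10) = 5.8 servings → $5.51.
canned tuna only: max(242/27, 58/23) = 8.963 servings → $11.65.
tempeh only: max(242/90, 58/16) = 3.625 servings → $3.62.
edamame + canned tuna with both tight: 3.46 servings and 1.017 servings → $4.61.
edamame + tempeh: intersection lies outside the first quadrant.
canned tuna + tempeh with both tight: 0.823 servings and 2.442 servings → $3.51.
Cheapest feasible corner: $3.51.

$3.51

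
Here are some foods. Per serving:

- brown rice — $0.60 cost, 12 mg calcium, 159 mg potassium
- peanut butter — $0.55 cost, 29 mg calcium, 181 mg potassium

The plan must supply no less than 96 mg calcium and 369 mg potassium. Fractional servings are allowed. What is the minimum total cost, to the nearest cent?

$1.82

brown rice only: max(96/12, 369/159) = 8 servings → $4.80.
peanut butter only: max(96/29, 369/181) = 3.31 servings → $1.82.
brown rice + peanut butter with both targets exact would need a negative amount; discard.
The minimum over all feasible corners is $1.82.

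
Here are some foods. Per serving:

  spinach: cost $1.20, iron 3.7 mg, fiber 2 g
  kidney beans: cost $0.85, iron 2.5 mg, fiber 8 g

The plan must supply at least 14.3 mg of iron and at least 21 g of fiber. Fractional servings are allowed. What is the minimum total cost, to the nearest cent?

$4.72

Check every corner: each single food scaled to meet both minima, and each pair solved so both constraints bind.
spinach only: max(14.3/3.7, 21/2) = 10.5 servings → $12.60.
kidney beans only: max(14.3/2.5, 21/8) = 5.72 servings → $4.86.
spinach + kidney beans with both tight: 2.516 servings and 1.996 servings → $4.72.
The minimum over all feasible corners is $4.72.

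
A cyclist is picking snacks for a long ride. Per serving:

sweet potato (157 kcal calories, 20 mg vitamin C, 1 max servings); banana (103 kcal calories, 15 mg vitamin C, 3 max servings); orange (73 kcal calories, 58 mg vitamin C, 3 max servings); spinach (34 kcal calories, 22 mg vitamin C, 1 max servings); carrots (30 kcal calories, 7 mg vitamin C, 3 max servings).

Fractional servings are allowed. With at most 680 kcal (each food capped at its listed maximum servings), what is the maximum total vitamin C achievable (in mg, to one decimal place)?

265.6 mg

Vitamin C per kcal: orange 0.7945, spinach 0.6471, carrots 0.2333, banana 0.1456, sweet potato 0.1274.
Take 3 servings of orange: uses 219 kcal, +174.0 mg vitamin C (running total 174.0 mg).
Take 1 serving of spinach: uses 34 kcal, +22.0 mg vitamin C (running total 196.0 mg).
Take 3 servings of carrots: uses 90 kcal, +21.0 mg vitamin C (running total 217.0 mg).
Take 3 servings of banana: uses 309 kcal, +45.0 mg vitamin C (running total 262.0 mg).
Take 0.1783 servings of sweet potato: uses 28 kcal, +3.6 mg vitamin C (running total 265.6 mg).
Filling greedily by vitamin C-per-kcal is optimal for one linear limit, giving 265.6 mg.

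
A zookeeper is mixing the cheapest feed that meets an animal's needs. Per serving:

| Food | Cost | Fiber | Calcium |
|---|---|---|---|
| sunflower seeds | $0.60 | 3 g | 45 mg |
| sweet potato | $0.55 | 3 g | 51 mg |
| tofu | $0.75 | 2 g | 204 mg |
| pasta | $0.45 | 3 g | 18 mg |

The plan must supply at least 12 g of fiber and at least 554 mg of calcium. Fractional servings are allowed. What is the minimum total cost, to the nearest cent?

$2.93

This is a tiny linear program; its minimum lies at a vertex of the feasible set. List the vertices and price them.
sunflower seeds only: max(12/3, 554/45) = 12.31 servings → $7.39.
sweet potato only: max(12/3, 554/51) = 10.86 servings → $5.97.
tofu only: max(12/2, 554/204) = 6 servings → $4.50.
pasta only: max(12/3, 554/18) = 30.78 servings → $13.85.
sunflower seeds + sweet potato: intersection lies outside the first quadrant.
sunflower seeds + tofu with both tight: 2.567 servings and 2.149 servings → $3.15.
sunflower seeds + pasta: intersection lies outside the first quadrant.
sweet potato + tofu with both tight: 2.627 servings and 2.059 servings → $2.99.
sweet potato + pasta: the both-tight solution has a negative serving — not a feasible corner.
tofu + pasta with both tight: 2.51 servings and 2.326 servings → $2.93.
So the least-cost plan costs $2.93.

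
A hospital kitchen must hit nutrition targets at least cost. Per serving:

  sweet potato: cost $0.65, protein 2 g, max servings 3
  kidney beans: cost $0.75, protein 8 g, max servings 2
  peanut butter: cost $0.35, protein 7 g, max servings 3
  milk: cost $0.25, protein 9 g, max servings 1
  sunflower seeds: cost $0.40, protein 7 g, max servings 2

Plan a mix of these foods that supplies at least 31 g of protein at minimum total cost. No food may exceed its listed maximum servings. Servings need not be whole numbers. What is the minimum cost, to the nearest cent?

$1.36

Cost per g of protein: milk $0.0278, peanut butter $0.0500, sunflower seeds $0.0571, kidney beans $0.0938, sweet potato $0.3250.
Take 1 serving of milk: +9.0 g protein for $0.25 (total $0.25, still need 22.0 g).
Take 3 servings of peanut butter: +21.0 g protein for $1.05 (total $1.30, still need 1.0 g).
Take 0.1429 servings of sunflower seeds: +1.0 g protein for $0.06 (total $1.36, still need 0.0 g).
Filling from the cheapest source first is optimal under one linear minimum: $1.36.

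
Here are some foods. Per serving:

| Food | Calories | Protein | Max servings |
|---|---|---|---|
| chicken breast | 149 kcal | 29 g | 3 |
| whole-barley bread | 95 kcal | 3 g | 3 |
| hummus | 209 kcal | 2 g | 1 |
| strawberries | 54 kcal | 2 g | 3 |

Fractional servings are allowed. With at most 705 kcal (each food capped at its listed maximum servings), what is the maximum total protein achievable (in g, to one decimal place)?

Protein per kcal: chicken breast 0.1946, strawberries 0.03704, whole-barley bread 0.03158, hummus 0.009569.
Take 3 servings of chicken breast: uses 447 kcal, +87.0 g protein (running total 87.0 g).
Take 3 servings of strawberries: uses 162 kcal, +6.0 g protein (running total 93.0 g).
Take 1.011 servings of whole-barley bread: uses 96 kcal, +3.0 g protein (running total 96.0 g).
Filling greedily by protein-per-kcal is optimal for one linear limit, giving 96.0 g.

96.0 g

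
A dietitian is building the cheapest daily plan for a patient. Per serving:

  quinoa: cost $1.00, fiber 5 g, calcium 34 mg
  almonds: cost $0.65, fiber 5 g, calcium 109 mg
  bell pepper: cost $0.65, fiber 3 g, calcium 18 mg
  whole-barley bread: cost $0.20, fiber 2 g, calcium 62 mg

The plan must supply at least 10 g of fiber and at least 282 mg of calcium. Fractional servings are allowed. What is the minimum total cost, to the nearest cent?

For a min-cost LP with two ≥-constraints, a basic feasible solution has at most two positive variables.
quinoa only: max(10/5, 282/34) = 8.294 servings → $8.29.
almonds only: max(10/5, 282/109) = 2.587 servings → $1.68.
bell pepper only: max(10/3, 282/18) = 15.67 servings → $10.18.
whole-barley bread only: max(10/2, 282/62) = 5 servings → $1.00.
quinoa + almonds: the both-tight solution has a negative serving — not a feasible corner.
quinoa + bell pepper: intersection lies outside the first quadrant.
quinoa + whole-barley bread with both tight: 0.2314 servings and 4.421 servings → $1.12.
almonds + bell pepper: the both-tight solution has a negative serving — not a feasible corner.
almonds + whole-barley bread with both tight: 0.6087 servings and 3.478 servings → $1.09.
bell pepper + whole-barley bread with both tight: 0.3733 servings and 4.44 servings → $1.13.
Cheapest feasible corner: $1.00.

$1.00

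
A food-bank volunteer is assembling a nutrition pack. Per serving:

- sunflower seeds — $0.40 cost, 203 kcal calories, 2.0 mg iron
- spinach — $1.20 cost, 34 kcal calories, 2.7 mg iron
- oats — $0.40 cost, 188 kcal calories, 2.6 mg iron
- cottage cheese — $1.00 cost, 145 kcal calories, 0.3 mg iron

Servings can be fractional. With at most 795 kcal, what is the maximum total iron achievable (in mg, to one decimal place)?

63.1 mg

Iron per kcal: spinach 0.07941, oats 0.01383, sunflower seeds 0.009852, cottage cheese 0.002069.
With no serving limits, spend the whole calories allowance on spinach: 795 kcal / 34 kcal × 2.7 mg = 63.1 mg.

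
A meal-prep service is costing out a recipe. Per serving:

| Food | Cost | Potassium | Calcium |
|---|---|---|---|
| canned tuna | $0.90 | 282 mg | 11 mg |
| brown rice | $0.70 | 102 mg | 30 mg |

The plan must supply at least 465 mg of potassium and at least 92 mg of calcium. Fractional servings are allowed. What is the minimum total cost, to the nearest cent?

$2.55

Check every corner: each single food scaled to meet both minima, and each pair solved so both constraints bind.
canned tuna only: max(465/282, 92/11) = 8.364 servings → $7.53.
brown rice only: max(465/102, 92/30) = 4.559 servings → $3.19.
canned tuna + brown rice with both tight: 0.6222 servings and 2.839 servings → $2.55.
So the least-cost plan costs $2.55.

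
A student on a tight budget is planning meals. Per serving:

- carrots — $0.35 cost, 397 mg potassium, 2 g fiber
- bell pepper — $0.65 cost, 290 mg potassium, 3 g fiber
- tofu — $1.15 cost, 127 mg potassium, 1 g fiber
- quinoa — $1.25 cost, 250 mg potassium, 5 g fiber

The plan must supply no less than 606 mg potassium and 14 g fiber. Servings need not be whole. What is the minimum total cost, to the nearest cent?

For a min-cost LP with two ≥-constraints, a basic feasible solution has at most two positive variables.
carrots only: max(606/397, 14/2) = 7 servings → $2.45.
bell pepper only: max(606/290, 14/3) = 4.667 servings → $3.03.
tofu only: max(606/127, 14/1) = 14 servings → $16.10.
quinoa only: max(606/250, 14/5) = 2.8 servings → $3.50.
carrots + bell pepper with both targets exact would need a negative amount; discard.
carrots + tofu with both targets exact would need a negative amount; discard.
carrots + quinoa: intersection lies outside the first quadrant.
bell pepper + tofu: intersection lies outside the first quadrant.
bell pepper + quinoa: intersection lies outside the first quadrant.
tofu + quinoa: intersection lies outside the first quadrant.
The minimum over all feasible corners is $2.45.

$2.45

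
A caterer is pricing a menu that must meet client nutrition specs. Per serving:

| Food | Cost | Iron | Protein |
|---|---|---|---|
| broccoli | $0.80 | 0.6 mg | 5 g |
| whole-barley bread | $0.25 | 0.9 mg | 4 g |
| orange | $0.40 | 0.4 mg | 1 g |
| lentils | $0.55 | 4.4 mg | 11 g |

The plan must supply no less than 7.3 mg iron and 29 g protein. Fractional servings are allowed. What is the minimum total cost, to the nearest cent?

The cheapest plan sits at a corner of the feasible region — with two constraints it uses at most two foods.
broccoli only: max(7.3/0.6, 29/5) = 12.17 servings → $9.73.
whole-barley bread only: max(7.3/0.9, 29/4) = 8.111 servings → $2.03.
orange only: max(7.3/0.4, 29/1) = 29 servings → $11.60.
lentils only: max(7.3/4.4, 29/11) = 2.636 servings → $1.45.
broccoli + whole-barley bread: the both-tight solution has a negative serving — not a feasible corner.
broccoli + orange with both tight: 3.071 servings and 13.64 servings → $7.91.
broccoli + lentils with both tight: 3.071 servings and 1.24 servings → $3.14.
whole-barley bread + orange with both tight: 6.143 servings and 4.429 servings → $3.31.
whole-barley bread + lentils with both tight: 6.143 servings and 0.4026 servings → $1.76.
orange + lentils (both tight): parallel constraints — no distinct corner.
Cheapest feasible corner: $1.45.

$1.45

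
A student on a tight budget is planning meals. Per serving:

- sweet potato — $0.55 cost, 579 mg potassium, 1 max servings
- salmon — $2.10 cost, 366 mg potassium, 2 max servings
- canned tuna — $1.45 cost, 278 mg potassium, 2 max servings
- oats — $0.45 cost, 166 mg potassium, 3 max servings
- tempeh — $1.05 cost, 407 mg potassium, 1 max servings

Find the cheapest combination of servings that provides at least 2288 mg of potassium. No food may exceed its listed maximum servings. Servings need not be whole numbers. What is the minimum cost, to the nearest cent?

Cost per mg of potassium: sweet potato $0.0009, tempeh $0.0026, oats $0.0027, canned tuna $0.0052, salmon $0.0057.
Take 1 serving of sweet potato: +579.0 mg potassium for $0.55 (total $0.55, still need 1709.0 mg).
Take 1 serving of tempeh: +407.0 mg potassium for $1.05 (total $1.60, still need 1302.0 mg).
Take 3 servings of oats: +498.0 mg potassium for $1.35 (total $2.95, still need 804.0 mg).
Take 2 servings of canned tuna: +556.0 mg potassium for $2.90 (total $5.85, still need 248.0 mg).
Take 0.6776 servings of salmon: +248.0 mg potassium for $1.42 (total $7.27, still need 0.0 mg).
Filling from the cheapest source first is optimal under one linear minimum: $7.27.

$7.27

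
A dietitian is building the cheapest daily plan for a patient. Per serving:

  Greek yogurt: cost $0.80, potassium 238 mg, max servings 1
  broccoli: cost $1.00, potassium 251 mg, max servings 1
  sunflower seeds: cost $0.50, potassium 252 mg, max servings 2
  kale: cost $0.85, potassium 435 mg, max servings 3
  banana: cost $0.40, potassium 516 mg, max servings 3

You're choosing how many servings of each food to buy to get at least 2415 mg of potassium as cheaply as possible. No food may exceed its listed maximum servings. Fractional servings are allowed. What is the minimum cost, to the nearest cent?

Cost per mg of potassium: banana $0.0008, kale $0.0020, sunflower seeds $0.0020, Greek yogurt $0.0034, broccoli $0.0040.
Take 3 servings of banana: +1548.0 mg potassium for $1.20 (total $1.20, still need 867.0 mg).
Take 1.993 servings of kale: +867.0 mg potassium for $1.69 (total $2.89, still need 0.0 mg).
Greedy by cheapest-per-mg is optimal for a single linear constraint, so the minimum cost is $2.89.

$2.89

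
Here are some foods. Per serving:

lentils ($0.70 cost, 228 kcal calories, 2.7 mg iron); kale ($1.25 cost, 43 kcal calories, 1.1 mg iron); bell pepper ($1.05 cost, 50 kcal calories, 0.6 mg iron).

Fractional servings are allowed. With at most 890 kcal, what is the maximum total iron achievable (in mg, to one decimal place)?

22.8 mg

Iron per kcal: kale 0.02558, bell pepper 0.012, lentils 0.01184.
With no serving limits, spend the whole calories allowance on kale: 890 kcal / 43 kcal × 1.1 mg = 22.8 mg.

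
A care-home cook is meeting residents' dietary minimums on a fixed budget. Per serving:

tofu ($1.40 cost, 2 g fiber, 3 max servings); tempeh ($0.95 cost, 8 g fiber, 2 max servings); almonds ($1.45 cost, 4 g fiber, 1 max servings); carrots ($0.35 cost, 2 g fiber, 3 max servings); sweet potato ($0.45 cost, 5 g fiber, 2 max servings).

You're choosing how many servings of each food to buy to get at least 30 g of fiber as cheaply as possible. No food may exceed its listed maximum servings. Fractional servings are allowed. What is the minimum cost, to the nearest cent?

$3.50

Cost per g of fiber: sweet potato $0.0900, tempeh $0.1187, carrots $0.1750, almonds $0.3625, tofu $0.7000.
Take 2 servings of sweet potato: +10.0 g fiber for $0.90 (total $0.90, still need 20.0 g).
Take 2 servings of tempeh: +16.0 g fiber for $1.90 (total $2.80, still need 4.0 g).
Take 2 servings of carrots: +4.0 g fiber for $0.70 (total $3.50, still need 0.0 g).
Filling from the cheapest source first is optimal under one linear minimum: $3.50.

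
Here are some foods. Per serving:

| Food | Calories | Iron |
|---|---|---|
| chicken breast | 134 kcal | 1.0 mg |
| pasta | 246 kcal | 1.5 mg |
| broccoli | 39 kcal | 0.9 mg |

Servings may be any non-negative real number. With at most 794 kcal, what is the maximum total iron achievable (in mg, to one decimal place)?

Iron per kcal: broccoli 0.02308, chicken breast 0.007463, pasta 0.006098.
With no serving limits, spend the whole calories allowance on broccoli: 794 kcal / 39 kcal × 0.9 mg = 18.3 mg.

18.3 mg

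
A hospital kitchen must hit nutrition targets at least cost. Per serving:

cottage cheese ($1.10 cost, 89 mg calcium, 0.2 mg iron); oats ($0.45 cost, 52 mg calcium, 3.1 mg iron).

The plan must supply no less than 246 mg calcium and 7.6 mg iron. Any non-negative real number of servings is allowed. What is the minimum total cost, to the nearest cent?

$2.13

This is a tiny linear program; its minimum lies at a vertex of the feasible set. List the vertices and price them.
cottage cheese only: max(246/89, 7.6/0.2) = 38 servings → $41.80.
oats only: max(246/52, 7.6/3.1) = 4.731 servings → $2.13.
cottage cheese + oats with both tight: 1.384 servings and 2.362 servings → $2.59.
The minimum over all feasible corners is $2.13.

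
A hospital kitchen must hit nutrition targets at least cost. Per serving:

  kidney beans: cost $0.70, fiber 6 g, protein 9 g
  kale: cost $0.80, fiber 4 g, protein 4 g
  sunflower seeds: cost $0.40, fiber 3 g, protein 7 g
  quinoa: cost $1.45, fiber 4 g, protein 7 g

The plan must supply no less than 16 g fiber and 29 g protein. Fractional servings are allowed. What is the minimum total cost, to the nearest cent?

Check every corner: each single food scaled to meet both minima, and each pair solved so both constraints bind.
kidney beans only: max(16/6, 29/9) = 3.222 servings → $2.26.
kale only: max(16/4, 29/4) = 7.25 servings → $5.80.
sunflower seeds only: max(16/3, 29/7) = 5.333 servings → $2.13.
quinoa only: max(16/4, 29/7) = 4.143 servings → $6.01.
kidney beans + kale: intersection lies outside the first quadrant.
kidney beans + sunflower seeds with both tight: 1.667 servings and 2 servings → $1.97.
kidney beans + quinoa: intersection lies outside the first quadrant.
kale + sunflower seeds with both tight: 1.562 servings and 3.25 servings → $2.55.
kale + quinoa: intersection lies outside the first quadrant.
sunflower seeds + quinoa with both tight: 0.5714 servings and 3.571 servings → $5.41.
So the least-cost plan costs $1.97.

$1.97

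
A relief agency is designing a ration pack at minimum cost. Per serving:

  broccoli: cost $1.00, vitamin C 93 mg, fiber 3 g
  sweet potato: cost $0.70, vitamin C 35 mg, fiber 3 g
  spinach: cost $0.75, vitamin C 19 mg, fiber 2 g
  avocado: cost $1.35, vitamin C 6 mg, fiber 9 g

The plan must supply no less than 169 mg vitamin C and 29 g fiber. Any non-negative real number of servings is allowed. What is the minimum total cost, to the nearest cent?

Minimising a linear cost over {vitamin C ≥ 169, fiber ≥ 29, servings ≥ 0} — the optimum is at a vertex, using one or two foods.
broccoli only: max(169/93, 29/3) = 9.667 servings → $9.67.
sweet potato only: max(169/35, 29/3) = 9.667 servings → $6.77.
spinach only: max(169/19, 29/2) = 14.5 servings → $10.88.
avocado only: max(169/6, 29/9) = 28.17 servings → $38.02.
broccoli + sweet potato: intersection lies outside the first quadrant.
broccoli + spinach: intersection lies outside the first quadrant.
broccoli + avocado with both tight: 1.645 servings and 2.674 servings → $5.25.
sweet potato + spinach: the both-tight solution has a negative serving — not a feasible corner.
sweet potato + avocado with both tight: 4.535 servings and 1.71 servings → $5.48.
spinach + avocado with both tight: 8.472 servings and 1.34 servings → $8.16.
The minimum over all feasible corners is $5.25.

$5.25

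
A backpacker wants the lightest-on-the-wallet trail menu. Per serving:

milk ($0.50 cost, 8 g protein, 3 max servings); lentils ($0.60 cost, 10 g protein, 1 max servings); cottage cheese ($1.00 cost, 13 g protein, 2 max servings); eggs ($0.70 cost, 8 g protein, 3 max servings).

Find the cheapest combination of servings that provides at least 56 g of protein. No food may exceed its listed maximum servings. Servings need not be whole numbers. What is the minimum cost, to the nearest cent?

Cost per g of protein: lentils $0.0600, milk $0.0625, cottage cheese $0.0769, eggs $0.0875.
Take 1 serving of lentils: +10.0 g protein for $0.60 (total $0.60, still need 46.0 g).
Take 3 servings of milk: +24.0 g protein for $1.50 (total $2.10, still need 22.0 g).
Take 1.692 servings of cottage cheese: +22.0 g protein for $1.69 (total $3.79, still need 0.0 g).
Greedy by cheapest-per-g is optimal for a single linear constraint, so the minimum cost is $3.79.

$3.79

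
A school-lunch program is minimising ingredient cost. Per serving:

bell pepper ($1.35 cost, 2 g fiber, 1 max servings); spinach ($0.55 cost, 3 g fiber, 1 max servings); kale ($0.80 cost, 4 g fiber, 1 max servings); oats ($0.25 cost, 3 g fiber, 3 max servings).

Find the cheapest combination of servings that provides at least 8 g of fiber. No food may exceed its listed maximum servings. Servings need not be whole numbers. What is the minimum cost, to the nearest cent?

Cost per g of fiber: oats $0.0833, spinach $0.1833, kale $0.2000, bell pepper $0.6750.
Take 2.667 servings of oats: +8.0 g fiber for $0.67 (total $0.67, still need 0.0 g).
Filling from the cheapest source first is optimal under one linear minimum: $0.67.

$0.67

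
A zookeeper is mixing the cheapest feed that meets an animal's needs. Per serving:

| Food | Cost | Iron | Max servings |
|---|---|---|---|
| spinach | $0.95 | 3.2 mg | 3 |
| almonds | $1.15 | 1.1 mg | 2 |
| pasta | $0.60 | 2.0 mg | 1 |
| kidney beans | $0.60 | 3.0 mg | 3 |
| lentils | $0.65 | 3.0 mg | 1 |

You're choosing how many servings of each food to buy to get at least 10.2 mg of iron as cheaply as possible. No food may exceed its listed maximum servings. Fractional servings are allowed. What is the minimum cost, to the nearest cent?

$2.06

Cost per mg of iron: kidney beans $0.2000, lentils $0.2167, spinach $0.2969, pasta $0.3000, almonds $1.0455.
Take 3 servings of kidney beans: +9.0 mg iron for $1.80 (total $1.80, still need 1.2 mg).
Take 0.4 servings of lentils: +1.2 mg iron for $0.26 (total $2.06, still need 0.0 mg).
Greedy by cheapest-per-mg is optimal for a single linear constraint, so the minimum cost is $2.06.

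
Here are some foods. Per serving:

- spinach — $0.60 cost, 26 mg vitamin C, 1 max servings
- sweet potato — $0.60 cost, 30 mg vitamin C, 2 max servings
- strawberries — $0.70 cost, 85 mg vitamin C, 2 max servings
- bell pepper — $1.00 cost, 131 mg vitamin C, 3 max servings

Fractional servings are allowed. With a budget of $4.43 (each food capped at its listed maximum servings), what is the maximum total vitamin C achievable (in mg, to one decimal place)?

Vitamin C per dollar: bell pepper 131, strawberries 121.4, sweet potato 50, spinach 43.33.
Take 3 servings of bell pepper: spends $3.00, +393.0 mg vitamin C (running total 393.0 mg).
Take 2 servings of strawberries: spends $1.40, +170.0 mg vitamin C (running total 563.0 mg).
Take 0.05 servings of sweet potato: spends $0.03, +1.5 mg vitamin C (running total 564.5 mg).
Greedy by best ratio exhausts the cost allowance optimally: 564.5 mg.

564.5 mg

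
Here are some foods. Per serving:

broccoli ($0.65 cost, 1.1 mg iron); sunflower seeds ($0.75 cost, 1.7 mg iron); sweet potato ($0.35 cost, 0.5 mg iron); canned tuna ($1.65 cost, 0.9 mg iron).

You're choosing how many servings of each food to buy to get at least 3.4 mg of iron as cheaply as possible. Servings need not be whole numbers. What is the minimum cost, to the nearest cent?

$1.50

Cost per mg of iron: sunflower seeds $0.4412, broccoli $0.5909, sweet potato $0.7000, canned tuna $1.8333.
With no serving limits, use only sunflower seeds: 3.4 mg / 1.7 mg = 2 servings × $0.75 = $1.50.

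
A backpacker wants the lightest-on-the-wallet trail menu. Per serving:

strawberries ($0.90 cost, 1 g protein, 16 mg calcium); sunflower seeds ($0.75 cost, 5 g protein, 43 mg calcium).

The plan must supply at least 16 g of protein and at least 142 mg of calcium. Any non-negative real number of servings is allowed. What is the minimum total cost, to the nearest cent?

strawberries only: max(16/1, 142/16) = 16 servings → $14.40.
sunflower seeds only: max(16/5, 142/43) = 3.302 servings → $2.48.
strawberries + sunflower seeds with both tight: 0.5946 servings and 3.081 servings → $2.85.
So the least-cost plan costs $2.48.

$2.48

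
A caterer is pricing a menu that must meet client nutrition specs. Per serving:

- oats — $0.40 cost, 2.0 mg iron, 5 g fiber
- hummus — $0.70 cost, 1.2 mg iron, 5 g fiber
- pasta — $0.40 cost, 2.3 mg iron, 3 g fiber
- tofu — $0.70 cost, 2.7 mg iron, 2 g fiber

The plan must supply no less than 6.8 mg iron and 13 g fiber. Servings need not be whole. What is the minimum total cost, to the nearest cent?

$1.27

Two binding constraints pin down two serving amounts, so the optimal mix uses at most two foods. The candidates are each food alone (scaled to the tighter of iron/fiber) and each pair with both constraints tight.
oats only: max(6.8/2.0, 13/5) = 3.4 servings → $1.36.
hummus only: max(6.8/1.2, 13/5) = 5.667 servings → $3.97.
pasta only: max(6.8/2.3, 13/3) = 4.333 servings → $1.73.
tofu only: max(6.8/2.7, 13/2) = 6.5 servings → $4.55.
oats + hummus: intersection lies outside the first quadrant.
oats + pasta with both tight: 1.727 servings and 1.455 servings → $1.27.
oats + tofu with both tight: 2.263 servings and 0.8421 servings → $1.49.
hummus + pasta with both tight: 1.203 servings and 2.329 servings → $1.77.
hummus + tofu with both tight: 1.937 servings and 1.658 servings → $2.52.
pasta + tofu with both targets exact would need a negative amount; discard.
The minimum over all feasible corners is $1.27.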